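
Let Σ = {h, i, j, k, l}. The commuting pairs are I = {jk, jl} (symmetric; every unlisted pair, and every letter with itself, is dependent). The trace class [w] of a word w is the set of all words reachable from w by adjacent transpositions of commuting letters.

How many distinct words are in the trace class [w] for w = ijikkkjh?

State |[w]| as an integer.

4

0(i) covers ∅
1(j) covers 0:i
2(i) covers 1:j
3(k) covers 2:i
4(k) covers 3:k
5(k) covers 4:k
6(j) covers 2:i
7(h) covers 5:k, 6:j
floor of heap: 0:i
completions by unplaced set U, small U first (add the entries for U minus each lowest piece of U):
  |U|=1: {7}:1
  |U|=2: {5,7}:1  {6,7}:1
  |U|=3: {4,5,7}:1  {5,6,7}:2
  |U|=4: {3,4,5,7}:1  {4,5,6,7}:3
  |U|=5: {3,4,5,6,7}:4
  |U|=6: {2,3,4,5,6,7}:4
  start at 0(i): 4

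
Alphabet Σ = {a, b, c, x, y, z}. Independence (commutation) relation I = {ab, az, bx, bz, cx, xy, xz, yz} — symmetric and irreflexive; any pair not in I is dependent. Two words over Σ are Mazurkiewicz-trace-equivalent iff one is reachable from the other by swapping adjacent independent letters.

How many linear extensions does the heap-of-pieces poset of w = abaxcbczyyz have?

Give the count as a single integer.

#0=a has no predecessor
#1=b has no predecessor
#2=a depends on [0:a]
#3=x depends on [2:a]
#4=c depends on [1:b, 2:a]
#5=b depends on [4:c]
#6=c depends on [5:b]
#7=z depends on [6:c]
#8=y depends on [6:c]
#9=y depends on [8:y]
#10=z depends on [7:z]
sources: [0:a, 1:b]
N(rest) = Σ N(rest − s) over sources s of rest; N(one piece) = 1:
  size 1 → [3]=1  [9]=1  [10]=1
  size 2 → [3,9]=2  [3,10]=2  [7,10]=1  [8,9]=1  [9,10]=2
  size 3 → [3,7,10]=3  [3,8,9]=3  [3,9,10]=6  [7,9,10]=3  [8,9,10]=3
  size 4 → [3,7,9,10]=12  [3,8,9,10]=12  [7,8,9,10]=6
  size 5 → [3,7,8,9,10]=30  [6,7,8,9,10]=6
  size 6 → [3,6,7,8,9,10]=36  [5,6,7,8,9,10]=6
  size 7 → [3,5,6,7,8,9,10]=42  [4,5,6,7,8,9,10]=6
  size 8 → [1,4,5,6,7,8,9,10]=6  [3,4,5,6,7,8,9,10]=48
  size 9 → [1,3,4,5,6,7,8,9,10]=54  [2,3,4,5,6,7,8,9,10]=48
  first=0(a) contributes 102
  first=1(b) contributes 48
|[w]| = 150

150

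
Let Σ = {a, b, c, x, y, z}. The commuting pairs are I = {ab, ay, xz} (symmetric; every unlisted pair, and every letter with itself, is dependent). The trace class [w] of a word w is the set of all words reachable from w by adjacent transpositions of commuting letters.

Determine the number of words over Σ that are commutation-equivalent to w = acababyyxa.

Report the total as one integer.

piece 0:a — minimal
piece 1:c rests on {0:a}
piece 2:a rests on {1:c}
piece 3:b rests on {1:c}
piece 4:a rests on {2:a}
piece 5:b rests on {3:b}
piece 6:y rests on {5:b}
piece 7:y rests on {6:y}
piece 8:x rests on {4:a, 7:y}
piece 9:a rests on {8:x}
minimal pieces: {0:a}
ways to finish when only these pieces remain (= sum over removing one remaining piece with nothing left below it):
  1 left: {9}→1
  2 left: {8,9}→1
  3 left: {4,8,9}→1  {7,8,9}→1
  4 left: {2,4,8,9}→1  {4,7,8,9}→2  {6,7,8,9}→1
  5 left: {2,4,7,8,9}→3  {4,6,7,8,9}→3  {5,6,7,8,9}→1
  6 left: {2,4,6,7,8,9}→6  {3,5,6,7,8,9}→1  {4,5,6,7,8,9}→4
  7 left: {2,4,5,6,7,8,9}→10  {3,4,5,6,7,8,9}→5
  8 left: {2,3,4,5,6,7,8,9}→15
  placing 0:a first → 15 extensions

15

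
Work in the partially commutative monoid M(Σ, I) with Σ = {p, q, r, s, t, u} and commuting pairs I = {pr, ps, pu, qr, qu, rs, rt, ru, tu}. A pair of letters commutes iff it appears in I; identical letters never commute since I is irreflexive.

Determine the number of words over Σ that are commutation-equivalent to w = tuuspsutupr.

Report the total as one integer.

924

#0=t has no predecessor
#1=u has no predecessor
#2=u depends on [1:u]
#3=s depends on [0:t, 2:u]
#4=p depends on [0:t]
#5=s depends on [3:s]
#6=u depends on [5:s]
#7=t depends on [4:p, 5:s]
#8=u depends on [6:u]
#9=p depends on [7:t]
#10=r has no predecessor
sources: [0:t, 1:u, 10:r]
N(rest) = Σ N(rest − s) over sources s of rest; N(one piece) = 1:
  size 1 → [8]=1  [9]=1  [10]=1
  size 2 → [6,8]=1  [7,9]=1  [8,9]=2  [8,10]=2  [9,10]=2
  size 3 → [4,7,9]=1  [6,8,9]=3  [6,8,10]=3  [7,8,9]=3  [7,9,10]=3  [8,9,10]=6
  size 4 → [4,7,8,9]=4  [4,7,9,10]=4  [6,7,8,9]=6  [6,8,9,10]=12  [7,8,9,10]=12
  size 5 → [4,6,7,8,9]=10  [4,7,8,9,10]=20  [5,6,7,8,9]=6  [6,7,8,9,10]=30
  size 6 → [3,5,6,7,8,9]=6  [4,5,6,7,8,9]=16  [4,6,7,8,9,10]=60  [5,6,7,8,9,10]=36
  size 7 → [2,3,5,6,7,8,9]=6  [3,4,5,6,7,8,9]=22  [3,5,6,7,8,9,10]=42  [4,5,6,7,8,9,10]=112
  size 8 → [0,3,4,5,6,7,8,9]=22  [1,2,3,5,6,7,8,9]=6  [2,3,4,5,6,7,8,9]=28  [2,3,5,6,7,8,9,10]=48  [3,4,5,6,7,8,9,10]=176
  size 9 → [0,2,3,4,5,6,7,8,9]=50  [0,3,4,5,6,7,8,9,10]=198  [1,2,3,4,5,6,7,8,9]=34  [1,2,3,5,6,7,8,9,10]=54  [2,3,4,5,6,7,8,9,10]=252
  first=0(t) contributes 340
  first=1(u) contributes 500
  first=10(r) contributes 84
|[w]| = 924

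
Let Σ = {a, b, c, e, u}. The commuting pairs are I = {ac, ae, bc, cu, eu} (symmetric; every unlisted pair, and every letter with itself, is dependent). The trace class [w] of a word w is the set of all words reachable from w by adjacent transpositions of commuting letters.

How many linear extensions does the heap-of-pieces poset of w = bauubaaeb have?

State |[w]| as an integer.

piece 0:b — minimal
piece 1:a rests on {0:b}
piece 2:u rests on {1:a}
piece 3:u rests on {2:u}
piece 4:b rests on {3:u}
piece 5:a rests on {4:b}
piece 6:a rests on {5:a}
piece 7:e rests on {4:b}
piece 8:b rests on {6:a, 7:e}
minimal pieces: {0:b}
ways to finish when only these pieces remain (= sum over removing one remaining piece with nothing left below it):
  1 left: {8}→1
  2 left: {6,8}→1  {7,8}→1
  3 left: {5,6,8}→1  {6,7,8}→2
  4 left: {5,6,7,8}→3
  5 left: {4,5,6,7,8}→3
  6 left: {3,4,5,6,7,8}→3
  7 left: {2,3,4,5,6,7,8}→3
  placing 0:b first → 3 extensions

3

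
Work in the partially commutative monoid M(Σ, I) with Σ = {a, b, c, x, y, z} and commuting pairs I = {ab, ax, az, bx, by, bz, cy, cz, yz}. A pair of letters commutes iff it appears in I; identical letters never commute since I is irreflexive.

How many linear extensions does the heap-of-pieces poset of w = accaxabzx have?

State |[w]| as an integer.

0(a) covers ∅
1(c) covers 0:a
2(c) covers 1:c
3(a) covers 2:c
4(x) covers 2:c
5(a) covers 3:a
6(b) covers 2:c
7(z) covers 4:x
8(x) covers 7:z
floor of heap: 0:a
completions by unplaced set U, small U first (add the entries for U minus each lowest piece of U):
  |U|=1: {5}:1  {6}:1  {8}:1
  |U|=2: {3,5}:1  {5,6}:2  {5,8}:2  {6,8}:2  {7,8}:1
  |U|=3: {3,5,6}:3  {3,5,8}:3  {4,7,8}:1  {5,6,8}:6  {5,7,8}:3  {6,7,8}:3
  |U|=4: {3,5,6,8}:12  {3,5,7,8}:6  {4,5,7,8}:4  {4,6,7,8}:4  {5,6,7,8}:12
  |U|=5: {3,4,5,7,8}:10  {3,5,6,7,8}:30  {4,5,6,7,8}:20
  |U|=6: {3,4,5,6,7,8}:60
  |U|=7: {2,3,4,5,6,7,8}:60
  start at 0(a): 60

60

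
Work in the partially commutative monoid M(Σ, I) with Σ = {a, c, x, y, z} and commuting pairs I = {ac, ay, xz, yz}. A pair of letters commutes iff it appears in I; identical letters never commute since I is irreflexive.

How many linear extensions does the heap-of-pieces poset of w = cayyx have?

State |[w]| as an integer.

4

drop 0:c onto floor
drop 1:a onto floor
drop 2:y onto {0:c}
drop 3:y onto {2:y}
drop 4:x onto {1:a, 3:y}
ground layer = {0:c, 1:a}
drop-orders for the pieces not yet dropped (sum over which currently-grounded one goes next):
  1 to go: {4} 1
  2 to go: {1,4} 1  {3,4} 1
  3 to go: {1,3,4} 2  {2,3,4} 1
  if 0:c drops first: 3 orders
  if 1:a drops first: 1 orders
heap linearizations: 4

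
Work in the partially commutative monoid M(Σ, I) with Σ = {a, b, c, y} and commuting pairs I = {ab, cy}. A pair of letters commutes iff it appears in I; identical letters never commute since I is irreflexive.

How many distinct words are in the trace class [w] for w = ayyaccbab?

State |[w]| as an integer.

3

0(a) covers ∅
1(y) covers 0:a
2(y) covers 1:y
3(a) covers 2:y
4(c) covers 3:a
5(c) covers 4:c
6(b) covers 5:c
7(a) covers 5:c
8(b) covers 6:b
floor of heap: 0:a
completions by unplaced set U, small U first (add the entries for U minus each lowest piece of U):
  |U|=1: {7}:1  {8}:1
  |U|=2: {6,8}:1  {7,8}:2
  |U|=3: {6,7,8}:3
  |U|=4: {5,6,7,8}:3
  |U|=5: {4,5,6,7,8}:3
  |U|=6: {3,4,5,6,7,8}:3
  |U|=7: {2,3,4,5,6,7,8}:3
  start at 0(a): 3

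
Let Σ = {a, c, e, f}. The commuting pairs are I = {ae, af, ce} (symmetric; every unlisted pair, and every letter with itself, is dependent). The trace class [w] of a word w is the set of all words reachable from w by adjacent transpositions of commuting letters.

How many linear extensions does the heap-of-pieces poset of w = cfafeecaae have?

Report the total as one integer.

drop 0:c onto floor
drop 1:f onto {0:c}
drop 2:a onto {0:c}
drop 3:f onto {1:f}
drop 4:e onto {3:f}
drop 5:e onto {4:e}
drop 6:c onto {2:a, 3:f}
drop 7:a onto {6:c}
drop 8:a onto {7:a}
drop 9:e onto {5:e}
ground layer = {0:c}
drop-orders for the pieces not yet dropped (sum over which currently-grounded one goes next):
  1 to go: {8} 1  {9} 1
  2 to go: {5,9} 1  {7,8} 1  {8,9} 2
  3 to go: {4,5,9} 1  {5,8,9} 3  {6,7,8} 1  {7,8,9} 3
  4 to go: {2,6,7,8} 1  {4,5,8,9} 4  {5,7,8,9} 6  {6,7,8,9} 4
  5 to go: {2,6,7,8,9} 5  {4,5,7,8,9} 10  {5,6,7,8,9} 10
  6 to go: {2,5,6,7,8,9} 15  {4,5,6,7,8,9} 20
  7 to go: {2,4,5,6,7,8,9} 35  {3,4,5,6,7,8,9} 20
  8 to go: {1,3,4,5,6,7,8,9} 20  {2,3,4,5,6,7,8,9} 55
  if 0:c drops first: 75 orders

75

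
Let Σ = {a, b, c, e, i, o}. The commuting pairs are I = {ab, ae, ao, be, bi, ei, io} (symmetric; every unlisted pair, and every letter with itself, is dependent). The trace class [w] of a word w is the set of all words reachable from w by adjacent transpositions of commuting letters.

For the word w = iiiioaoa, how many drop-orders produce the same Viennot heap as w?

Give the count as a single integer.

piece 0:i — minimal
piece 1:i rests on {0:i}
piece 2:i rests on {1:i}
piece 3:i rests on {2:i}
piece 4:o — minimal
piece 5:a rests on {3:i}
piece 6:o rests on {4:o}
piece 7:a rests on {5:a}
minimal pieces: {0:i, 4:o}
ways to finish when only these pieces remain (= sum over removing one remaining piece with nothing left below it):
  1 left: {6}→1  {7}→1
  2 left: {4,6}→1  {5,7}→1  {6,7}→2
  3 left: {3,5,7}→1  {4,6,7}→3  {5,6,7}→3
  4 left: {2,3,5,7}→1  {3,5,6,7}→4  {4,5,6,7}→6
  5 left: {1,2,3,5,7}→1  {2,3,5,6,7}→5  {3,4,5,6,7}→10
  6 left: {0,1,2,3,5,7}→1  {1,2,3,5,6,7}→6  {2,3,4,5,6,7}→15
  placing 0:i first → 21 extensions
  placing 4:o first → 7 extensions
total linear extensions = 28

28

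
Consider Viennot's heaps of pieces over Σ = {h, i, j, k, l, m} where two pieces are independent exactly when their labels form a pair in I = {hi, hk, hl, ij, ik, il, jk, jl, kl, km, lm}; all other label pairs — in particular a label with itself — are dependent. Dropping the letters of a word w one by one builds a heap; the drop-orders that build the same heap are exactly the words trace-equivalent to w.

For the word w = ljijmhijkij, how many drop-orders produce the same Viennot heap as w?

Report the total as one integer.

3300

0(l) covers ∅
1(j) covers ∅
2(i) covers ∅
3(j) covers 1:j
4(m) covers 2:i, 3:j
5(h) covers 4:m
6(i) covers 4:m
7(j) covers 5:h
8(k) covers ∅
9(i) covers 6:i
10(j) covers 7:j
floor of heap: 0:l, 1:j, 2:i, 8:k
completions by unplaced set U, small U first (add the entries for U minus each lowest piece of U):
  |U|=1: {0}:1  {8}:1  {9}:1  {10}:1
  |U|=2: {0,8}:2  {0,9}:2  {0,10}:2  {6,9}:1  {7,10}:1  {8,9}:2  {8,10}:2  {9,10}:2
  |U|=3: {0,6,9}:3  {0,7,10}:3  {0,8,9}:6  {0,8,10}:6  {0,9,10}:6  {5,7,10}:1  {6,8,9}:3  {6,9,10}:3  {7,8,10}:3  {7,9,10}:3  {8,9,10}:6
  |U|=4: {0,5,7,10}:4  {0,6,8,9}:12  {0,6,9,10}:12  {0,7,8,10}:12  {0,7,9,10}:12  {0,8,9,10}:24  {5,7,8,10}:4  {5,7,9,10}:4  {6,7,9,10}:6  {6,8,9,10}:12  {7,8,9,10}:12
  |U|=5: {0,5,7,8,10}:20  {0,5,7,9,10}:20  {0,6,7,9,10}:30  {0,6,8,9,10}:60  {0,7,8,9,10}:60  {5,6,7,9,10}:10  {5,7,8,9,10}:20  {6,7,8,9,10}:30
  |U|=6: {0,5,6,7,9,10}:60  {0,5,7,8,9,10}:120  {0,6,7,8,9,10}:180  {4,5,6,7,9,10}:10  {5,6,7,8,9,10}:60
  |U|=7: {0,4,5,6,7,9,10}:70  {0,5,6,7,8,9,10}:420  {2,4,5,6,7,9,10}:10  {3,4,5,6,7,9,10}:10  {4,5,6,7,8,9,10}:70
  |U|=8: {0,2,4,5,6,7,9,10}:80  {0,3,4,5,6,7,9,10}:80  {0,4,5,6,7,8,9,10}:560  {1,3,4,5,6,7,9,10}:10  {2,3,4,5,6,7,9,10}:20  {2,4,5,6,7,8,9,10}:80  {3,4,5,6,7,8,9,10}:80
  |U|=9: {0,1,3,4,5,6,7,9,10}:90  {0,2,3,4,5,6,7,9,10}:180  {0,2,4,5,6,7,8,9,10}:720  {0,3,4,5,6,7,8,9,10}:720  {1,2,3,4,5,6,7,9,10}:30  {1,3,4,5,6,7,8,9,10}:90  {2,3,4,5,6,7,8,9,10}:180
  start at 0(l): 300
  start at 1(j): 1800
  start at 2(i): 900
  start at 8(k): 300
sum over floor = 3300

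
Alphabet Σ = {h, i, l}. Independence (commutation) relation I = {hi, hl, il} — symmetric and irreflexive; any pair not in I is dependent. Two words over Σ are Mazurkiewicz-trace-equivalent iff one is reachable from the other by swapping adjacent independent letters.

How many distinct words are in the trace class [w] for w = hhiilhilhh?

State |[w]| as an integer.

2520

#0=h has no predecessor
#1=h depends on [0:h]
#2=i has no predecessor
#3=i depends on [2:i]
#4=l has no predecessor
#5=h depends on [1:h]
#6=i depends on [3:i]
#7=l depends on [4:l]
#8=h depends on [5:h]
#9=h depends on [8:h]
sources: [0:h, 2:i, 4:l]
N(rest) = Σ N(rest − s) over sources s of rest; N(one piece) = 1:
  size 1 → [6]=1  [7]=1  [9]=1
  size 2 → [3,6]=1  [4,7]=1  [6,7]=2  [6,9]=2  [7,9]=2  [8,9]=1
  size 3 → [2,3,6]=1  [3,6,7]=3  [3,6,9]=3  [4,6,7]=3  [4,7,9]=3  [5,8,9]=1  [6,7,9]=6  [6,8,9]=3  [7,8,9]=3
  size 4 → [1,5,8,9]=1  [2,3,6,7]=4  [2,3,6,9]=4  [3,4,6,7]=6  [3,6,7,9]=12  [3,6,8,9]=6  [4,6,7,9]=12  [4,7,8,9]=6  [5,6,8,9]=4  [5,7,8,9]=4  [6,7,8,9]=12
  size 5 → [0,1,5,8,9]=1  [1,5,6,8,9]=5  [1,5,7,8,9]=5  [2,3,4,6,7]=10  [2,3,6,7,9]=20  [2,3,6,8,9]=10  [3,4,6,7,9]=30  [3,5,6,8,9]=10  [3,6,7,8,9]=30  [4,5,7,8,9]=10  [4,6,7,8,9]=30  [5,6,7,8,9]=20
  size 6 → [0,1,5,6,8,9]=6  [0,1,5,7,8,9]=6  [1,3,5,6,8,9]=15  [1,4,5,7,8,9]=15  [1,5,6,7,8,9]=30  [2,3,4,6,7,9]=60  [2,3,5,6,8,9]=20  [2,3,6,7,8,9]=60  [3,4,6,7,8,9]=90  [3,5,6,7,8,9]=60  [4,5,6,7,8,9]=60
  size 7 → [0,1,3,5,6,8,9]=21  [0,1,4,5,7,8,9]=21  [0,1,5,6,7,8,9]=42  [1,2,3,5,6,8,9]=35  [1,3,5,6,7,8,9]=105  [1,4,5,6,7,8,9]=105  [2,3,4,6,7,8,9]=210  [2,3,5,6,7,8,9]=140  [3,4,5,6,7,8,9]=210
  size 8 → [0,1,2,3,5,6,8,9]=56  [0,1,3,5,6,7,8,9]=168  [0,1,4,5,6,7,8,9]=168  [1,2,3,5,6,7,8,9]=280  [1,3,4,5,6,7,8,9]=420  [2,3,4,5,6,7,8,9]=560
  first=0(h) contributes 1260
  first=2(i) contributes 756
  first=4(l) contributes 504
|[w]| = 2520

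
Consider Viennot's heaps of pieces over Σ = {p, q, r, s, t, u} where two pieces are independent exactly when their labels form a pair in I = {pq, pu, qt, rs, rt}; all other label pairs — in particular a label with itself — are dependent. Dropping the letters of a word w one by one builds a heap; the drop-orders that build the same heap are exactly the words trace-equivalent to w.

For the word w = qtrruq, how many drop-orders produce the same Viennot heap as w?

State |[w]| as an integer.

piece 0:q — minimal
piece 1:t — minimal
piece 2:r rests on {0:q}
piece 3:r rests on {2:r}
piece 4:u rests on {1:t, 3:r}
piece 5:q rests on {4:u}
minimal pieces: {0:q, 1:t}
ways to finish when only these pieces remain (= sum over removing one remaining piece with nothing left below it):
  1 left: {5}→1
  2 left: {4,5}→1
  3 left: {1,4,5}→1  {3,4,5}→1
  4 left: {1,3,4,5}→2  {2,3,4,5}→1
  placing 0:q first → 3 extensions
  placing 1:t first → 1 extensions
total linear extensions = 4

4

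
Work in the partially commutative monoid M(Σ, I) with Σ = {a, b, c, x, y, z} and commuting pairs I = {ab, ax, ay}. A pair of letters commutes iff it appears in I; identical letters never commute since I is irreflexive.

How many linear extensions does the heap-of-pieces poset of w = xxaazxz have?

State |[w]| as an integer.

drop 0:x onto floor
drop 1:x onto {0:x}
drop 2:a onto floor
drop 3:a onto {2:a}
drop 4:z onto {1:x, 3:a}
drop 5:x onto {4:z}
drop 6:z onto {5:x}
ground layer = {0:x, 2:a}
drop-orders for the pieces not yet dropped (sum over which currently-grounded one goes next):
  1 to go: {6} 1
  2 to go: {5,6} 1
  3 to go: {4,5,6} 1
  4 to go: {1,4,5,6} 1  {3,4,5,6} 1
  5 to go: {0,1,4,5,6} 1  {1,3,4,5,6} 2  {2,3,4,5,6} 1
  if 0:x drops first: 3 orders
  if 2:a drops first: 3 orders
heap linearizations: 6

6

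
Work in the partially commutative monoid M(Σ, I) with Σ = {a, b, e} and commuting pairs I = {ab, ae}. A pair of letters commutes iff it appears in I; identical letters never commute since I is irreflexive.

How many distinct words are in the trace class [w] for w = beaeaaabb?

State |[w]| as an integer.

piece 0:b — minimal
piece 1:e rests on {0:b}
piece 2:a — minimal
piece 3:e rests on {1:e}
piece 4:a rests on {2:a}
piece 5:a rests on {4:a}
piece 6:a rests on {5:a}
piece 7:b rests on {3:e}
piece 8:b rests on {7:b}
minimal pieces: {0:b, 2:a}
ways to finish when only these pieces remain (= sum over removing one remaining piece with nothing left below it):
  1 left: {6}→1  {8}→1
  2 left: {5,6}→1  {6,8}→2  {7,8}→1
  3 left: {3,7,8}→1  {4,5,6}→1  {5,6,8}→3  {6,7,8}→3
  4 left: {1,3,7,8}→1  {2,4,5,6}→1  {3,6,7,8}→4  {4,5,6,8}→4  {5,6,7,8}→6
  5 left: {0,1,3,7,8}→1  {1,3,6,7,8}→5  {2,4,5,6,8}→5  {3,5,6,7,8}→10  {4,5,6,7,8}→10
  6 left: {0,1,3,6,7,8}→6  {1,3,5,6,7,8}→15  {2,4,5,6,7,8}→15  {3,4,5,6,7,8}→20
  7 left: {0,1,3,5,6,7,8}→21  {1,3,4,5,6,7,8}→35  {2,3,4,5,6,7,8}→35
  placing 0:b first → 70 extensions
  placing 2:a first → 56 extensions
total linear extensions = 126

126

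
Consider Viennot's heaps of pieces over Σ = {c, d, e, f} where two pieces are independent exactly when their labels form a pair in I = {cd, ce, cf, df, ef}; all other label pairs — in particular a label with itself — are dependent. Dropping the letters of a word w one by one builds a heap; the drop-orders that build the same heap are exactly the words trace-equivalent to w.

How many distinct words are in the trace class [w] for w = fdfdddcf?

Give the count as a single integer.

drop 0:f onto floor
drop 1:d onto floor
drop 2:f onto {0:f}
drop 3:d onto {1:d}
drop 4:d onto {3:d}
drop 5:d onto {4:d}
drop 6:c onto floor
drop 7:f onto {2:f}
ground layer = {0:f, 1:d, 6:c}
drop-orders for the pieces not yet dropped (sum over which currently-grounded one goes next):
  1 to go: {5} 1  {6} 1  {7} 1
  2 to go: {2,7} 1  {4,5} 1  {5,6} 2  {5,7} 2  {6,7} 2
  3 to go: {0,2,7} 1  {2,5,7} 3  {2,6,7} 3  {3,4,5} 1  {4,5,6} 3  {4,5,7} 3  {5,6,7} 6
  4 to go: {0,2,5,7} 4  {0,2,6,7} 4  {1,3,4,5} 1  {2,4,5,7} 6  {2,5,6,7} 12  {3,4,5,6} 4  {3,4,5,7} 4  {4,5,6,7} 12
  5 to go: {0,2,4,5,7} 10  {0,2,5,6,7} 20  {1,3,4,5,6} 5  {1,3,4,5,7} 5  {2,3,4,5,7} 10  {2,4,5,6,7} 30  {3,4,5,6,7} 20
  6 to go: {0,2,3,4,5,7} 20  {0,2,4,5,6,7} 60  {1,2,3,4,5,7} 15  {1,3,4,5,6,7} 30  {2,3,4,5,6,7} 60
  if 0:f drops first: 105 orders
  if 1:d drops first: 140 orders
  if 6:c drops first: 35 orders
heap linearizations: 280

280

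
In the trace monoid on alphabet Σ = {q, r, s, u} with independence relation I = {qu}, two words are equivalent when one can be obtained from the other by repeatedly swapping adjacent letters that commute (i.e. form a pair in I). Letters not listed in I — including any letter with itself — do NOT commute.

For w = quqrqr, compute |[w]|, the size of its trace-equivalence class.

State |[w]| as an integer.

piece 0:q — minimal
piece 1:u — minimal
piece 2:q rests on {0:q}
piece 3:r rests on {1:u, 2:q}
piece 4:q rests on {3:r}
piece 5:r rests on {4:q}
minimal pieces: {0:q, 1:u}
ways to finish when only these pieces remain (= sum over removing one remaining piece with nothing left below it):
  1 left: {5}→1
  2 left: {4,5}→1
  3 left: {3,4,5}→1
  4 left: {1,3,4,5}→1  {2,3,4,5}→1
  placing 0:q first → 2 extensions
  placing 1:u first → 1 extensions
total linear extensions = 3

3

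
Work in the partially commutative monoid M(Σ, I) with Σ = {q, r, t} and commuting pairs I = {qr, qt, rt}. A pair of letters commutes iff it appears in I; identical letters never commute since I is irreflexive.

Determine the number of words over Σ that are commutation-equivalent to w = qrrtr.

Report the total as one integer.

#0=q has no predecessor
#1=r has no predecessor
#2=r depends on [1:r]
#3=t has no predecessor
#4=r depends on [2:r]
sources: [0:q, 1:r, 3:t]
N(rest) = Σ N(rest − s) over sources s of rest; N(one piece) = 1:
  size 1 → [0]=1  [3]=1  [4]=1
  size 2 → [0,3]=2  [0,4]=2  [2,4]=1  [3,4]=2
  size 3 → [0,2,4]=3  [0,3,4]=6  [1,2,4]=1  [2,3,4]=3
  first=0(q) contributes 4
  first=1(r) contributes 12
  first=3(t) contributes 4
|[w]| = 20

20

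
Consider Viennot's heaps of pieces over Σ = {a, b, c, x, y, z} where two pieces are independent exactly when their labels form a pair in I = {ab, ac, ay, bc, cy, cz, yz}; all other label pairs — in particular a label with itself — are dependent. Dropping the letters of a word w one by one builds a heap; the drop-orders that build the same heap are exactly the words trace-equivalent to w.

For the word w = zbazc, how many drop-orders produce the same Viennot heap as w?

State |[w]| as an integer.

10

piece 0:z — minimal
piece 1:b rests on {0:z}
piece 2:a rests on {0:z}
piece 3:z rests on {1:b, 2:a}
piece 4:c — minimal
minimal pieces: {0:z, 4:c}
ways to finish when only these pieces remain (= sum over removing one remaining piece with nothing left below it):
  1 left: {3}→1  {4}→1
  2 left: {1,3}→1  {2,3}→1  {3,4}→2
  3 left: {1,2,3}→2  {1,3,4}→3  {2,3,4}→3
  placing 0:z first → 8 extensions
  placing 4:c first → 2 extensions
total linear extensions = 10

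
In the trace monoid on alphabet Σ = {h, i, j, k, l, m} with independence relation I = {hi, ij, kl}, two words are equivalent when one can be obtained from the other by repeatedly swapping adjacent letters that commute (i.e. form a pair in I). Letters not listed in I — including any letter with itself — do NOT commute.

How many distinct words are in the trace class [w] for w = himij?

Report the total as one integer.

0(h) covers ∅
1(i) covers ∅
2(m) covers 0:h, 1:i
3(i) covers 2:m
4(j) covers 2:m
floor of heap: 0:h, 1:i
completions by unplaced set U, small U first (add the entries for U minus each lowest piece of U):
  |U|=1: {3}:1  {4}:1
  |U|=2: {3,4}:2
  |U|=3: {2,3,4}:2
  start at 0(h): 2
  start at 1(i): 2
sum over floor = 4

4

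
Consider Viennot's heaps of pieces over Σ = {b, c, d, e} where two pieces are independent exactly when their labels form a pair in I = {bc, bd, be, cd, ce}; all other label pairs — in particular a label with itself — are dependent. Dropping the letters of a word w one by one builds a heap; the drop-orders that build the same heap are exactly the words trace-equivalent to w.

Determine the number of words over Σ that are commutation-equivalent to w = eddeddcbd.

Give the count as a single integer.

#0=e has no predecessor
#1=d depends on [0:e]
#2=d depends on [1:d]
#3=e depends on [2:d]
#4=d depends on [3:e]
#5=d depends on [4:d]
#6=c has no predecessor
#7=b has no predecessor
#8=d depends on [5:d]
sources: [0:e, 6:c, 7:b]
N(rest) = Σ N(rest − s) over sources s of rest; N(one piece) = 1:
  size 1 → [6]=1  [7]=1  [8]=1
  size 2 → [5,8]=1  [6,7]=2  [6,8]=2  [7,8]=2
  size 3 → [4,5,8]=1  [5,6,8]=3  [5,7,8]=3  [6,7,8]=6
  size 4 → [3,4,5,8]=1  [4,5,6,8]=4  [4,5,7,8]=4  [5,6,7,8]=12
  size 5 → [2,3,4,5,8]=1  [3,4,5,6,8]=5  [3,4,5,7,8]=5  [4,5,6,7,8]=20
  size 6 → [1,2,3,4,5,8]=1  [2,3,4,5,6,8]=6  [2,3,4,5,7,8]=6  [3,4,5,6,7,8]=30
  size 7 → [0,1,2,3,4,5,8]=1  [1,2,3,4,5,6,8]=7  [1,2,3,4,5,7,8]=7  [2,3,4,5,6,7,8]=42
  first=0(e) contributes 56
  first=6(c) contributes 8
  first=7(b) contributes 8
|[w]| = 72

72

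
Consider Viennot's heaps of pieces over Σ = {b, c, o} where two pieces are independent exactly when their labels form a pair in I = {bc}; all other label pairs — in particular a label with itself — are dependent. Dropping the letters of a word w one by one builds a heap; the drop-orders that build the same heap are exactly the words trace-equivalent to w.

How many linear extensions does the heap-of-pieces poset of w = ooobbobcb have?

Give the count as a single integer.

3

0(o) covers ∅
1(o) covers 0:o
2(o) covers 1:o
3(b) covers 2:o
4(b) covers 3:b
5(o) covers 4:b
6(b) covers 5:o
7(c) covers 5:o
8(b) covers 6:b
floor of heap: 0:o
completions by unplaced set U, small U first (add the entries for U minus each lowest piece of U):
  |U|=1: {7}:1  {8}:1
  |U|=2: {6,8}:1  {7,8}:2
  |U|=3: {6,7,8}:3
  |U|=4: {5,6,7,8}:3
  |U|=5: {4,5,6,7,8}:3
  |U|=6: {3,4,5,6,7,8}:3
  |U|=7: {2,3,4,5,6,7,8}:3
  start at 0(o): 3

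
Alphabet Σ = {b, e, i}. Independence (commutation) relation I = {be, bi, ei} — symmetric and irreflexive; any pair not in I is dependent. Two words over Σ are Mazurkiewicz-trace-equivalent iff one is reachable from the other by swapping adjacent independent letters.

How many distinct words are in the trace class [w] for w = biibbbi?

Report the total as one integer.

35

0(b) covers ∅
1(i) covers ∅
2(i) covers 1:i
3(b) covers 0:b
4(b) covers 3:b
5(b) covers 4:b
6(i) covers 2:i
floor of heap: 0:b, 1:i
completions by unplaced set U, small U first (add the entries for U minus each lowest piece of U):
  |U|=1: {5}:1  {6}:1
  |U|=2: {2,6}:1  {4,5}:1  {5,6}:2
  |U|=3: {1,2,6}:1  {2,5,6}:3  {3,4,5}:1  {4,5,6}:3
  |U|=4: {0,3,4,5}:1  {1,2,5,6}:4  {2,4,5,6}:6  {3,4,5,6}:4
  |U|=5: {0,3,4,5,6}:5  {1,2,4,5,6}:10  {2,3,4,5,6}:10
  start at 0(b): 20
  start at 1(i): 15
sum over floor = 35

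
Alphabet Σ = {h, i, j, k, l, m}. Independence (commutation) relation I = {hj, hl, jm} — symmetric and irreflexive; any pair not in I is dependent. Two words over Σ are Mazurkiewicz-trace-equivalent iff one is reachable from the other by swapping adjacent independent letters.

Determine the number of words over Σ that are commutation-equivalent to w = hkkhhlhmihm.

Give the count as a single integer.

4

drop 0:h onto floor
drop 1:k onto {0:h}
drop 2:k onto {1:k}
drop 3:h onto {2:k}
drop 4:h onto {3:h}
drop 5:l onto {2:k}
drop 6:h onto {4:h}
drop 7:m onto {5:l, 6:h}
drop 8:i onto {7:m}
drop 9:h onto {8:i}
drop 10:m onto {9:h}
ground layer = {0:h}
drop-orders for the pieces not yet dropped (sum over which currently-grounded one goes next):
  1 to go: {10} 1
  2 to go: {9,10} 1
  3 to go: {8,9,10} 1
  4 to go: {7,8,9,10} 1
  5 to go: {5,7,8,9,10} 1  {6,7,8,9,10} 1
  6 to go: {4,6,7,8,9,10} 1  {5,6,7,8,9,10} 2
  7 to go: {3,4,6,7,8,9,10} 1  {4,5,6,7,8,9,10} 3
  8 to go: {3,4,5,6,7,8,9,10} 4
  9 to go: {2,3,4,5,6,7,8,9,10} 4
  if 0:h drops first: 4 orders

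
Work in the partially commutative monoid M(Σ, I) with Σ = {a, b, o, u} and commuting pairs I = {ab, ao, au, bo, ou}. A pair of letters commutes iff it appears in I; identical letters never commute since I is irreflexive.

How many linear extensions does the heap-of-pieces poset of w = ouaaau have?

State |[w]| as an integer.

60

#0=o has no predecessor
#1=u has no predecessor
#2=a has no predecessor
#3=a depends on [2:a]
#4=a depends on [3:a]
#5=u depends on [1:u]
sources: [0:o, 1:u, 2:a]
N(rest) = Σ N(rest − s) over sources s of rest; N(one piece) = 1:
  size 1 → [0]=1  [4]=1  [5]=1
  size 2 → [0,4]=2  [0,5]=2  [1,5]=1  [3,4]=1  [4,5]=2
  size 3 → [0,1,5]=3  [0,3,4]=3  [0,4,5]=6  [1,4,5]=3  [2,3,4]=1  [3,4,5]=3
  size 4 → [0,1,4,5]=12  [0,2,3,4]=4  [0,3,4,5]=12  [1,3,4,5]=6  [2,3,4,5]=4
  first=0(o) contributes 10
  first=1(u) contributes 20
  first=2(a) contributes 30
|[w]| = 60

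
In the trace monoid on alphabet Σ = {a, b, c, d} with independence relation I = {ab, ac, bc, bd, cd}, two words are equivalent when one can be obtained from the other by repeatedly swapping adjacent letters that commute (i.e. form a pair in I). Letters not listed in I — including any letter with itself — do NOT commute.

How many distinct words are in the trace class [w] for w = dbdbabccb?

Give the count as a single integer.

1260

#0=d has no predecessor
#1=b has no predecessor
#2=d depends on [0:d]
#3=b depends on [1:b]
#4=a depends on [2:d]
#5=b depends on [3:b]
#6=c has no predecessor
#7=c depends on [6:c]
#8=b depends on [5:b]
sources: [0:d, 1:b, 6:c]
N(rest) = Σ N(rest − s) over sources s of rest; N(one piece) = 1:
  size 1 → [4]=1  [7]=1  [8]=1
  size 2 → [2,4]=1  [4,7]=2  [4,8]=2  [5,8]=1  [6,7]=1  [7,8]=2
  size 3 → [0,2,4]=1  [2,4,7]=3  [2,4,8]=3  [3,5,8]=1  [4,5,8]=3  [4,6,7]=3  [4,7,8]=6  [5,7,8]=3  [6,7,8]=3
  size 4 → [0,2,4,7]=4  [0,2,4,8]=4  [1,3,5,8]=1  [2,4,5,8]=6  [2,4,6,7]=6  [2,4,7,8]=12  [3,4,5,8]=4  [3,5,7,8]=4  [4,5,7,8]=12  [4,6,7,8]=12  [5,6,7,8]=6
  size 5 → [0,2,4,5,8]=10  [0,2,4,6,7]=10  [0,2,4,7,8]=20  [1,3,4,5,8]=5  [1,3,5,7,8]=5  [2,3,4,5,8]=10  [2,4,5,7,8]=30  [2,4,6,7,8]=30  [3,4,5,7,8]=20  [3,5,6,7,8]=10  [4,5,6,7,8]=30
  size 6 → [0,2,3,4,5,8]=20  [0,2,4,5,7,8]=60  [0,2,4,6,7,8]=60  [1,2,3,4,5,8]=15  [1,3,4,5,7,8]=30  [1,3,5,6,7,8]=15  [2,3,4,5,7,8]=60  [2,4,5,6,7,8]=90  [3,4,5,6,7,8]=60
  size 7 → [0,1,2,3,4,5,8]=35  [0,2,3,4,5,7,8]=140  [0,2,4,5,6,7,8]=210  [1,2,3,4,5,7,8]=105  [1,3,4,5,6,7,8]=105  [2,3,4,5,6,7,8]=210
  first=0(d) contributes 420
  first=1(b) contributes 560
  first=6(c) contributes 280
|[w]| = 1260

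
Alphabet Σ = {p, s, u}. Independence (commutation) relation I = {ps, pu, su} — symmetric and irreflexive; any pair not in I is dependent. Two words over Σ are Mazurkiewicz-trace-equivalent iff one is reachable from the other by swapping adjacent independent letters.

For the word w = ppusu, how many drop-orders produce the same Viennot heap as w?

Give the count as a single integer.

30

#0=p has no predecessor
#1=p depends on [0:p]
#2=u has no predecessor
#3=s has no predecessor
#4=u depends on [2:u]
sources: [0:p, 2:u, 3:s]
N(rest) = Σ N(rest − s) over sources s of rest; N(one piece) = 1:
  size 1 → [1]=1  [3]=1  [4]=1
  size 2 → [0,1]=1  [1,3]=2  [1,4]=2  [2,4]=1  [3,4]=2
  size 3 → [0,1,3]=3  [0,1,4]=3  [1,2,4]=3  [1,3,4]=6  [2,3,4]=3
  first=0(p) contributes 12
  first=2(u) contributes 12
  first=3(s) contributes 6
|[w]| = 30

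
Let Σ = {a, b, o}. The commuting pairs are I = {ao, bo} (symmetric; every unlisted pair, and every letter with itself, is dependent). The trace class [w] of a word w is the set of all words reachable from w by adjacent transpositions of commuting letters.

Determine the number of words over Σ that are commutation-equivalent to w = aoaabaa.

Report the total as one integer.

7

#0=a has no predecessor
#1=o has no predecessor
#2=a depends on [0:a]
#3=a depends on [2:a]
#4=b depends on [3:a]
#5=a depends on [4:b]
#6=a depends on [5:a]
sources: [0:a, 1:o]
N(rest) = Σ N(rest − s) over sources s of rest; N(one piece) = 1:
  size 1 → [1]=1  [6]=1
  size 2 → [1,6]=2  [5,6]=1
  size 3 → [1,5,6]=3  [4,5,6]=1
  size 4 → [1,4,5,6]=4  [3,4,5,6]=1
  size 5 → [1,3,4,5,6]=5  [2,3,4,5,6]=1
  first=0(a) contributes 6
  first=1(o) contributes 1
|[w]| = 7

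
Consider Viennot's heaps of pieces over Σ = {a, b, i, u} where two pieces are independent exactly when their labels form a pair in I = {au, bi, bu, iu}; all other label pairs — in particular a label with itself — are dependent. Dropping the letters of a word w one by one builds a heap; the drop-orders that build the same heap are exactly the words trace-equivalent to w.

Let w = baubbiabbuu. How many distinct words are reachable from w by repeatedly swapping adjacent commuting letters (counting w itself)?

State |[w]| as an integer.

495

piece 0:b — minimal
piece 1:a rests on {0:b}
piece 2:u — minimal
piece 3:b rests on {1:a}
piece 4:b rests on {3:b}
piece 5:i rests on {1:a}
piece 6:a rests on {4:b, 5:i}
piece 7:b rests on {6:a}
piece 8:b rests on {7:b}
piece 9:u rests on {2:u}
piece 10:u rests on {9:u}
minimal pieces: {0:b, 2:u}
ways to finish when only these pieces remain (= sum over removing one remaining piece with nothing left below it):
  1 left: {8}→1  {10}→1
  2 left: {7,8}→1  {8,10}→2  {9,10}→1
  3 left: {2,9,10}→1  {6,7,8}→1  {7,8,10}→3  {8,9,10}→3
  4 left: {2,8,9,10}→4  {4,6,7,8}→1  {5,6,7,8}→1  {6,7,8,10}→4  {7,8,9,10}→6
  5 left: {2,7,8,9,10}→10  {3,4,6,7,8}→1  {4,5,6,7,8}→2  {4,6,7,8,10}→5  {5,6,7,8,10}→5  {6,7,8,9,10}→10
  6 left: {2,6,7,8,9,10}→20  {3,4,5,6,7,8}→3  {3,4,6,7,8,10}→6  {4,5,6,7,8,10}→12  {4,6,7,8,9,10}→15  {5,6,7,8,9,10}→15
  7 left: {1,3,4,5,6,7,8}→3  {2,4,6,7,8,9,10}→35  {2,5,6,7,8,9,10}→35  {3,4,5,6,7,8,10}→21  {3,4,6,7,8,9,10}→21  {4,5,6,7,8,9,10}→42
  8 left: {0,1,3,4,5,6,7,8}→3  {1,3,4,5,6,7,8,10}→24  {2,3,4,6,7,8,9,10}→56  {2,4,5,6,7,8,9,10}→112  {3,4,5,6,7,8,9,10}→84
  9 left: {0,1,3,4,5,6,7,8,10}→27  {1,3,4,5,6,7,8,9,10}→108  {2,3,4,5,6,7,8,9,10}→252
  placing 0:b first → 360 extensions
  placing 2:u first → 135 extensions
total linear extensions = 495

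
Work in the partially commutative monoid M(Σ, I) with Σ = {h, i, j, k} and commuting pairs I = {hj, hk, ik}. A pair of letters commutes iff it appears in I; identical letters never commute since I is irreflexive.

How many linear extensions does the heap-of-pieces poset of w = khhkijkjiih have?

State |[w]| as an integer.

piece 0:k — minimal
piece 1:h — minimal
piece 2:h rests on {1:h}
piece 3:k rests on {0:k}
piece 4:i rests on {2:h}
piece 5:j rests on {3:k, 4:i}
piece 6:k rests on {5:j}
piece 7:j rests on {6:k}
piece 8:i rests on {7:j}
piece 9:i rests on {8:i}
piece 10:h rests on {9:i}
minimal pieces: {0:k, 1:h}
ways to finish when only these pieces remain (= sum over removing one remaining piece with nothing left below it):
  1 left: {10}→1
  2 left: {9,10}→1
  3 left: {8,9,10}→1
  4 left: {7,8,9,10}→1
  5 left: {6,7,8,9,10}→1
  6 left: {5,6,7,8,9,10}→1
  7 left: {3,5,6,7,8,9,10}→1  {4,5,6,7,8,9,10}→1
  8 left: {0,3,5,6,7,8,9,10}→1  {2,4,5,6,7,8,9,10}→1  {3,4,5,6,7,8,9,10}→2
  9 left: {0,3,4,5,6,7,8,9,10}→3  {1,2,4,5,6,7,8,9,10}→1  {2,3,4,5,6,7,8,9,10}→3
  placing 0:k first → 4 extensions
  placing 1:h first → 6 extensions
total linear extensions = 10

10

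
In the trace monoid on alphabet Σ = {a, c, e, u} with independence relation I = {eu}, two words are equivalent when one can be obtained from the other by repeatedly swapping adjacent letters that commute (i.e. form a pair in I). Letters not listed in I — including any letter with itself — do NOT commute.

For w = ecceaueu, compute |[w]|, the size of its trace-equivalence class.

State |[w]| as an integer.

#0=e has no predecessor
#1=c depends on [0:e]
#2=c depends on [1:c]
#3=e depends on [2:c]
#4=a depends on [3:e]
#5=u depends on [4:a]
#6=e depends on [4:a]
#7=u depends on [5:u]
sources: [0:e]
N(rest) = Σ N(rest − s) over sources s of rest; N(one piece) = 1:
  size 1 → [6]=1  [7]=1
  size 2 → [5,7]=1  [6,7]=2
  size 3 → [5,6,7]=3
  size 4 → [4,5,6,7]=3
  size 5 → [3,4,5,6,7]=3
  size 6 → [2,3,4,5,6,7]=3
  first=0(e) contributes 3

3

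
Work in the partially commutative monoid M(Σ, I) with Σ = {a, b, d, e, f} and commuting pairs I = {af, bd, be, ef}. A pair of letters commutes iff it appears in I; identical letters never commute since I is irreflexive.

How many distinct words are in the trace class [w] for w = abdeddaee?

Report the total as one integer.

0(a) covers ∅
1(b) covers 0:a
2(d) covers 0:a
3(e) covers 2:d
4(d) covers 3:e
5(d) covers 4:d
6(a) covers 1:b, 5:d
7(e) covers 6:a
8(e) covers 7:e
floor of heap: 0:a
completions by unplaced set U, small U first (add the entries for U minus each lowest piece of U):
  |U|=1: {8}:1
  |U|=2: {7,8}:1
  |U|=3: {6,7,8}:1
  |U|=4: {1,6,7,8}:1  {5,6,7,8}:1
  |U|=5: {1,5,6,7,8}:2  {4,5,6,7,8}:1
  |U|=6: {1,4,5,6,7,8}:3  {3,4,5,6,7,8}:1
  |U|=7: {1,3,4,5,6,7,8}:4  {2,3,4,5,6,7,8}:1
  start at 0(a): 5

5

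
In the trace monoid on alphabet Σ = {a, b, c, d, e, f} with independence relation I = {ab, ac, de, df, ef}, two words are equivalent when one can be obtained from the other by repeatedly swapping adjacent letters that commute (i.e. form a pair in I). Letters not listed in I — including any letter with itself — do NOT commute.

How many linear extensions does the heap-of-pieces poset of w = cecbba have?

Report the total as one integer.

0(c) covers ∅
1(e) covers 0:c
2(c) covers 1:e
3(b) covers 2:c
4(b) covers 3:b
5(a) covers 1:e
floor of heap: 0:c
completions by unplaced set U, small U first (add the entries for U minus each lowest piece of U):
  |U|=1: {4}:1  {5}:1
  |U|=2: {3,4}:1  {4,5}:2
  |U|=3: {2,3,4}:1  {3,4,5}:3
  |U|=4: {2,3,4,5}:4
  start at 0(c): 4

4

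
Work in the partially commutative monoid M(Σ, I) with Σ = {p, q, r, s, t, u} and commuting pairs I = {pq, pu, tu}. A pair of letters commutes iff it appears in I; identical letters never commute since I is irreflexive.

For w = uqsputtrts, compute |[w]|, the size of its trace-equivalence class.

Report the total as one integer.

4

0(u) covers ∅
1(q) covers 0:u
2(s) covers 1:q
3(p) covers 2:s
4(u) covers 2:s
5(t) covers 3:p
6(t) covers 5:t
7(r) covers 4:u, 6:t
8(t) covers 7:r
9(s) covers 8:t
floor of heap: 0:u
completions by unplaced set U, small U first (add the entries for U minus each lowest piece of U):
  |U|=1: {9}:1
  |U|=2: {8,9}:1
  |U|=3: {7,8,9}:1
  |U|=4: {4,7,8,9}:1  {6,7,8,9}:1
  |U|=5: {4,6,7,8,9}:2  {5,6,7,8,9}:1
  |U|=6: {3,5,6,7,8,9}:1  {4,5,6,7,8,9}:3
  |U|=7: {3,4,5,6,7,8,9}:4
  |U|=8: {2,3,4,5,6,7,8,9}:4
  start at 0(u): 4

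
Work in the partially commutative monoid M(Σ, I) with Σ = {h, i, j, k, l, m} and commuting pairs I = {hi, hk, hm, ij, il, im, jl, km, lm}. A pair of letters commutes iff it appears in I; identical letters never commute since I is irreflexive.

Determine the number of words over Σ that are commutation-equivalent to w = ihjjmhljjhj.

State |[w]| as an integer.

77

drop 0:i onto floor
drop 1:h onto floor
drop 2:j onto {1:h}
drop 3:j onto {2:j}
drop 4:m onto {3:j}
drop 5:h onto {3:j}
drop 6:l onto {5:h}
drop 7:j onto {4:m, 5:h}
drop 8:j onto {7:j}
drop 9:h onto {6:l, 8:j}
drop 10:j onto {9:h}
ground layer = {0:i, 1:h}
drop-orders for the pieces not yet dropped (sum over which currently-grounded one goes next):
  1 to go: {0} 1  {10} 1
  2 to go: {0,10} 2  {9,10} 1
  3 to go: {0,9,10} 3  {6,9,10} 1  {8,9,10} 1
  4 to go: {0,6,9,10} 4  {0,8,9,10} 4  {6,8,9,10} 2  {7,8,9,10} 1
  5 to go: {0,6,8,9,10} 10  {0,7,8,9,10} 5  {4,7,8,9,10} 1  {6,7,8,9,10} 3
  6 to go: {0,4,7,8,9,10} 6  {0,6,7,8,9,10} 18  {4,6,7,8,9,10} 4  {5,6,7,8,9,10} 3
  7 to go: {0,4,6,7,8,9,10} 28  {0,5,6,7,8,9,10} 21  {4,5,6,7,8,9,10} 7
  8 to go: {0,4,5,6,7,8,9,10} 56  {3,4,5,6,7,8,9,10} 7
  9 to go: {0,3,4,5,6,7,8,9,10} 63  {2,3,4,5,6,7,8,9,10} 7
  if 0:i drops first: 7 orders
  if 1:h drops first: 70 orders
heap linearizations: 77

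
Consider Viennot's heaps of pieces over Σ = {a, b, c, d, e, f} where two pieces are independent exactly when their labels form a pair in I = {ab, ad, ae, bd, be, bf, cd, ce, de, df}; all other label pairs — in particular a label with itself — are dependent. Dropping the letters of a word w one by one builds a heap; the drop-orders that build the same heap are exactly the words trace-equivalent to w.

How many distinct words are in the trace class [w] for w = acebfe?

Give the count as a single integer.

10

0(a) covers ∅
1(c) covers 0:a
2(e) covers ∅
3(b) covers 1:c
4(f) covers 1:c, 2:e
5(e) covers 4:f
floor of heap: 0:a, 2:e
completions by unplaced set U, small U first (add the entries for U minus each lowest piece of U):
  |U|=1: {3}:1  {5}:1
  |U|=2: {3,5}:2  {4,5}:1
  |U|=3: {2,4,5}:1  {3,4,5}:3
  |U|=4: {1,3,4,5}:3  {2,3,4,5}:4
  start at 0(a): 7
  start at 2(e): 3
sum over floor = 10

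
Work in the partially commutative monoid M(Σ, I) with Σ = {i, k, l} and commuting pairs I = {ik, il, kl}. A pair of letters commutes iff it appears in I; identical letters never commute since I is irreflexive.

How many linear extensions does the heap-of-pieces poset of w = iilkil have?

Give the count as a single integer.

#0=i has no predecessor
#1=i depends on [0:i]
#2=l has no predecessor
#3=k has no predecessor
#4=i depends on [1:i]
#5=l depends on [2:l]
sources: [0:i, 2:l, 3:k]
N(rest) = Σ N(rest − s) over sources s of rest; N(one piece) = 1:
  size 1 → [3]=1  [4]=1  [5]=1
  size 2 → [1,4]=1  [2,5]=1  [3,4]=2  [3,5]=2  [4,5]=2
  size 3 → [0,1,4]=1  [1,3,4]=3  [1,4,5]=3  [2,3,5]=3  [2,4,5]=3  [3,4,5]=6
  size 4 → [0,1,3,4]=4  [0,1,4,5]=4  [1,2,4,5]=6  [1,3,4,5]=12  [2,3,4,5]=12
  first=0(i) contributes 30
  first=2(l) contributes 20
  first=3(k) contributes 10
|[w]| = 60

60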